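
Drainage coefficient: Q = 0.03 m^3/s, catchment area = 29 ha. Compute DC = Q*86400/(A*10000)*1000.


DC = Q * 86400 / (A * 10000) * 1000
DC = 0.03 * 86400 / (29 * 10000) * 1000
DC = 2592000.0000 / 290000

8.9379 mm/day


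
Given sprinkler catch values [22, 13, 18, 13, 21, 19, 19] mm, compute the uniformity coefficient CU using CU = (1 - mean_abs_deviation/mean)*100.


mean = 17.857143 mm
MAD = 2.775510 mm
CU = (1 - 2.775510/17.857143)*100

84.4571 %


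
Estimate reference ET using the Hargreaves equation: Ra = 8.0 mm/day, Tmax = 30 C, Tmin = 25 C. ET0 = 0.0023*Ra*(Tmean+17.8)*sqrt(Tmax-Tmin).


Tmean = (Tmax + Tmin)/2 = (30 + 25)/2 = 27.5
ET0 = 0.0023 * 8.0 * (27.5 + 17.8) * sqrt(30 - 25)
ET0 = 0.0023 * 8.0 * 45.3 * 2.236068

1.8638 mm/day


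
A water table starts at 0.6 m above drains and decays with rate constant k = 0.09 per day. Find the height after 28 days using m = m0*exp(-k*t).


m = m0 * exp(-k*t)
m = 0.6 * exp(-0.09 * 28)
m = 0.6 * exp(-2.5200)

0.0483 m


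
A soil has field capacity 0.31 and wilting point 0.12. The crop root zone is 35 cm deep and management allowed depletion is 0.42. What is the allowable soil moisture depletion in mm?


SMD = (FC - PWP) * d * MAD * 10
SMD = (0.31 - 0.12) * 35 * 0.42 * 10
SMD = 0.1900 * 35 * 0.42 * 10

27.9300 mm


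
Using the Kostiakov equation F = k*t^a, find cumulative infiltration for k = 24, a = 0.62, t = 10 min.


F = k * t^a = 24 * 10^0.62
F = 24 * 4.168694

100.0487 mm


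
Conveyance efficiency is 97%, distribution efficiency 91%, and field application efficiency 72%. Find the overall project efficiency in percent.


Ec = 0.97, Eb = 0.91, Ea = 0.72
E = 0.97 * 0.91 * 0.72 * 100 = 63.5544%

63.5544 %


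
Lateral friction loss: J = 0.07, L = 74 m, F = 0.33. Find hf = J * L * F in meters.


hf = J * L * F = 0.07 * 74 * 0.33 = 1.7094 m

1.7094 m


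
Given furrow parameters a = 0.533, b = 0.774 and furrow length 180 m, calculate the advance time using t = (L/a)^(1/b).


t = (L/a)^(1/b)
t = (180/0.533)^(1/0.774)
t = 337.711069^(1/0.774)

1848.6487 min


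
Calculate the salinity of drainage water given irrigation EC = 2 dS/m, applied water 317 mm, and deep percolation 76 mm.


EC_dw = EC_iw * D_iw / D_dw
EC_dw = 2 * 317 / 76
EC_dw = 634 / 76

8.3421 dS/m


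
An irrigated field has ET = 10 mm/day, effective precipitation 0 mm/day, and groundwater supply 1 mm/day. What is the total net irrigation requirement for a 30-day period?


Daily deficit = ET - Pe - GW = 10 - 0 - 1 = 9 mm/day
NIR = 9 * 30 = 270 mm

270.0000 mm


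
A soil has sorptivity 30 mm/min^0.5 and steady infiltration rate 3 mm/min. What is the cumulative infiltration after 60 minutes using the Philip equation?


F = S*sqrt(t) + A*t
F = 30*sqrt(60) + 3*60
F = 30*7.745967 + 180

412.3790 mm


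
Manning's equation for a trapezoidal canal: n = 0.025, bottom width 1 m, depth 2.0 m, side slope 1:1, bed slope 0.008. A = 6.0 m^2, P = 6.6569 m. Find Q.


R = A/P = 6.0/6.6569 = 0.901320
Q = (1/0.025) * 6.0 * 0.901320^(2/3) * 0.008^0.5

20.0298 m^3/s


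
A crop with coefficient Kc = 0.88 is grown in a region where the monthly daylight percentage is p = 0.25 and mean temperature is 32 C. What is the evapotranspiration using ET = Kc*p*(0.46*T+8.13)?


ET = Kc * p * (0.46*T + 8.13)
ET = 0.88 * 0.25 * (0.46*32 + 8.13)
ET = 0.88 * 0.25 * 22.8500

5.0270 mm/day


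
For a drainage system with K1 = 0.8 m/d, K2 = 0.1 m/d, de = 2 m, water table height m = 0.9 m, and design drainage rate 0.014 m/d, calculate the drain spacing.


S^2 = 8*K2*de*m/q + 4*K1*m^2/q
S^2 = 8*0.1*2*0.9/0.014 + 4*0.8*0.9^2/0.014
S = sqrt(288.0000)

16.9706 m


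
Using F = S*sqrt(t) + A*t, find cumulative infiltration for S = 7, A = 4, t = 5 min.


F = S*sqrt(t) + A*t
F = 7*sqrt(5) + 4*5
F = 7*2.236068 + 20

35.6525 mm


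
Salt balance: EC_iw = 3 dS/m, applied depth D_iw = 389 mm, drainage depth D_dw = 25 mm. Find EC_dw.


EC_dw = EC_iw * D_iw / D_dw
EC_dw = 3 * 389 / 25
EC_dw = 1167 / 25

46.6800 dS/m


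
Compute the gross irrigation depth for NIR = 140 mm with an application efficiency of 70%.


Ea = 70% = 0.7
GID = NIR / Ea = 140 / 0.7 = 200.0000 mm

200.0000 mm


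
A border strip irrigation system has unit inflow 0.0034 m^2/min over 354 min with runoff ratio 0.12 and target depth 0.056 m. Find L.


L = q*t/((1+r)*Z)
L = 0.0034*354/((1+0.12)*0.056)
L = 1.2036/0.06272

19.1901 m


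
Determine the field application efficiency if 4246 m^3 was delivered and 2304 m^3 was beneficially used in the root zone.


Ea = V_root / V_field * 100 = 2304 / 4246 * 100 = 54.2628%

54.2628 %


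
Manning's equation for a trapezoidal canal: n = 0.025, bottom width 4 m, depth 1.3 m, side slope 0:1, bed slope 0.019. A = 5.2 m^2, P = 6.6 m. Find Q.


R = A/P = 5.2/6.6 = 0.787879
Q = (1/0.025) * 5.2 * 0.787879^(2/3) * 0.019^0.5

24.4576 m^3/s


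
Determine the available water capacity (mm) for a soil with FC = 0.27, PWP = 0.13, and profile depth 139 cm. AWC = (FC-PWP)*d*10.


AWC = (FC - PWP) * d * 10
AWC = (0.27 - 0.13) * 139 * 10
AWC = 0.1400 * 139 * 10

194.6000 mm


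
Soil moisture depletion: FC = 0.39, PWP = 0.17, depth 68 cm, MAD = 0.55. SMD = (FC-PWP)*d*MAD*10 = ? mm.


SMD = (FC - PWP) * d * MAD * 10
SMD = (0.39 - 0.17) * 68 * 0.55 * 10
SMD = 0.2200 * 68 * 0.55 * 10

82.2800 mm


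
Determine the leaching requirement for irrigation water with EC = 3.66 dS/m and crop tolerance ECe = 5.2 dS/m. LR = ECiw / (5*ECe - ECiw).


LR = ECiw / (5*ECe - ECiw)
LR = 3.66 / (5*5.2 - 3.66)
LR = 3.66 / 22.3400

0.1638


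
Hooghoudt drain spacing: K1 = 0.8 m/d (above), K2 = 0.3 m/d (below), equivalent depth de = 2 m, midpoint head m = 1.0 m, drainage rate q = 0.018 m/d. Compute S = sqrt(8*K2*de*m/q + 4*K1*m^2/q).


S^2 = 8*K2*de*m/q + 4*K1*m^2/q
S^2 = 8*0.3*2*1.0/0.018 + 4*0.8*1.0^2/0.018
S = sqrt(444.4444)

21.0819 m


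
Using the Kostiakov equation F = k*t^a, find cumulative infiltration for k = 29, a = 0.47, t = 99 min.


F = k * t^a = 29 * 99^0.47
F = 29 * 8.668592

251.3892 mm


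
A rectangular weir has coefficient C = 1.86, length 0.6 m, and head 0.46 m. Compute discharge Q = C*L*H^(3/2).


Q = C * L * H^(3/2) = 1.86 * 0.6 * 0.46^1.5 = 1.86 * 0.6 * 0.311987

0.3482 m^3/s


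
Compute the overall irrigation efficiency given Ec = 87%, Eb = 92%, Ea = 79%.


Ec = 0.87, Eb = 0.92, Ea = 0.79
E = 0.87 * 0.92 * 0.79 * 100 = 63.2316%

63.2316 %


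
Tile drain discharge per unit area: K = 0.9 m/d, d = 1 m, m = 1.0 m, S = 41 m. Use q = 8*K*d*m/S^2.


q = 8*K*d*m/S^2
q = 8*0.9*1*1.0/41^2
q = 7.2000 / 1681

0.0043 m/d


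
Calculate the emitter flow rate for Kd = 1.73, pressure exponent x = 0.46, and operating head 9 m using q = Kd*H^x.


q = Kd * H^x = 1.73 * 9^0.46 = 1.73 * 2.747588

4.7533 L/h


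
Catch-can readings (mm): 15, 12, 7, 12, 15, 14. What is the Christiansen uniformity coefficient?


mean = 12.500000 mm
MAD = 2.166667 mm
CU = (1 - 2.166667/12.500000)*100

82.6667 %


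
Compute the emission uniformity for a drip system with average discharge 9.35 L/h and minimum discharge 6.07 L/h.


EU = (q_min/q_avg)*100 = (6.07/9.35)*100 = 64.9198%

64.9198 %


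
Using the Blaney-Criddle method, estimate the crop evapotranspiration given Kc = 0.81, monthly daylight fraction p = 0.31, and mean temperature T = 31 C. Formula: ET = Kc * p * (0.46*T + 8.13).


ET = Kc * p * (0.46*T + 8.13)
ET = 0.81 * 0.31 * (0.46*31 + 8.13)
ET = 0.81 * 0.31 * 22.3900

5.6221 mm/day


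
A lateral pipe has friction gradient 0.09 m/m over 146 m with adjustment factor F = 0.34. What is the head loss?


hf = J * L * F = 0.09 * 146 * 0.34 = 4.4676 m

4.4676 m


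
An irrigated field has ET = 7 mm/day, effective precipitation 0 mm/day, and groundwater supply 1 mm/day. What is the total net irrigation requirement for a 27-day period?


Daily deficit = ET - Pe - GW = 7 - 0 - 1 = 6 mm/day
NIR = 6 * 27 = 162 mm

162.0000 mm


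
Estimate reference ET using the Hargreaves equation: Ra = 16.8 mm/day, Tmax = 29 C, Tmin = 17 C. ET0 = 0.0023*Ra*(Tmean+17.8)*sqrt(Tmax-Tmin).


Tmean = (Tmax + Tmin)/2 = (29 + 17)/2 = 23.0
ET0 = 0.0023 * 16.8 * (23.0 + 17.8) * sqrt(29 - 17)
ET0 = 0.0023 * 16.8 * 40.8 * 3.464102

5.4612 mm/day


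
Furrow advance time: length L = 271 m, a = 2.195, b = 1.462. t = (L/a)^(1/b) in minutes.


t = (L/a)^(1/b)
t = (271/2.195)^(1/1.462)
t = 123.462415^(1/1.462)

26.9525 min


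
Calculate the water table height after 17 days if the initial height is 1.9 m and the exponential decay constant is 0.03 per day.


m = m0 * exp(-k*t)
m = 1.9 * exp(-0.03 * 17)
m = 1.9 * exp(-0.5100)

1.1409 m


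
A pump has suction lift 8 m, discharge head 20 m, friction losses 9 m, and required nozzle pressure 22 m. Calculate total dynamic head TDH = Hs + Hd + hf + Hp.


TDH = Hs + Hd + hf + Hp = 8 + 20 + 9 + 22 = 59

59 m


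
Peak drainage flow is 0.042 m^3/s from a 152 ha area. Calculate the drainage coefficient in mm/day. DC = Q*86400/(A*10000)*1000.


DC = Q * 86400 / (A * 10000) * 1000
DC = 0.042 * 86400 / (152 * 10000) * 1000
DC = 3628800.0000 / 1520000

2.3874 mm/day


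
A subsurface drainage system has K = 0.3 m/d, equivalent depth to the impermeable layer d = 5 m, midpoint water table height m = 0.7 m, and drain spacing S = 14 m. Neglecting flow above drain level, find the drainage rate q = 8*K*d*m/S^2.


q = 8*K*d*m/S^2
q = 8*0.3*5*0.7/14^2
q = 8.4000 / 196

0.0429 m/d


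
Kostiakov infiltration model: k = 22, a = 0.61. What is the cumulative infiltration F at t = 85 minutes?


F = k * t^a = 22 * 85^0.61
F = 22 * 15.029535

330.6498 mm


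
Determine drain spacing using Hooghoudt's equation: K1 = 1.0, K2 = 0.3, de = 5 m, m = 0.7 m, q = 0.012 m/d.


S^2 = 8*K2*de*m/q + 4*K1*m^2/q
S^2 = 8*0.3*5*0.7/0.012 + 4*1.0*0.7^2/0.012
S = sqrt(863.3333)

29.3825 m


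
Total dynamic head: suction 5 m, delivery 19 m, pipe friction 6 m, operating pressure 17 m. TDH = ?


TDH = Hs + Hd + hf + Hp = 5 + 19 + 6 + 17 = 47

47 m


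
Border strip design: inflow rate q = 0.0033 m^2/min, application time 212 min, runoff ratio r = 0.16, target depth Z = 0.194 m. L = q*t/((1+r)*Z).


L = q*t/((1+r)*Z)
L = 0.0033*212/((1+0.16)*0.194)
L = 0.6996/0.22504

3.1088 m


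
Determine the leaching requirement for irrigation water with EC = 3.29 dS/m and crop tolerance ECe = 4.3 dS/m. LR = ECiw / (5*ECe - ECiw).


LR = ECiw / (5*ECe - ECiw)
LR = 3.29 / (5*4.3 - 3.29)
LR = 3.29 / 18.2100

0.1807


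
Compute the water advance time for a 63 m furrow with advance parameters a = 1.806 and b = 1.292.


t = (L/a)^(1/b)
t = (63/1.806)^(1/1.292)
t = 34.883721^(1/1.292)

15.6308 min


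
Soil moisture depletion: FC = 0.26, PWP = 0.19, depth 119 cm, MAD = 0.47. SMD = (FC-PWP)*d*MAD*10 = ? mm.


SMD = (FC - PWP) * d * MAD * 10
SMD = (0.26 - 0.19) * 119 * 0.47 * 10
SMD = 0.0700 * 119 * 0.47 * 10

39.1510 mm


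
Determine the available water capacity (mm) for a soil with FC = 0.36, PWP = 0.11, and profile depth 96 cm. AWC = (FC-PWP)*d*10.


AWC = (FC - PWP) * d * 10
AWC = (0.36 - 0.11) * 96 * 10
AWC = 0.2500 * 96 * 10

240.0000 mm


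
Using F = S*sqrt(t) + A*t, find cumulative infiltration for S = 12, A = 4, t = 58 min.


F = S*sqrt(t) + A*t
F = 12*sqrt(58) + 4*58
F = 12*7.615773 + 232

323.3893 mm


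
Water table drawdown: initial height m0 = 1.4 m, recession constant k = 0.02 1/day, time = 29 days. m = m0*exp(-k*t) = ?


m = m0 * exp(-k*t)
m = 1.4 * exp(-0.02 * 29)
m = 1.4 * exp(-0.5800)

0.7839 m


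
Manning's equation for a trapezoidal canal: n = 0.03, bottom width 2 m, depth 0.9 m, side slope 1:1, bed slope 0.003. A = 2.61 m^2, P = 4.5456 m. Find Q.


R = A/P = 2.61/4.5456 = 0.574182
Q = (1/0.03) * 2.61 * 0.574182^(2/3) * 0.003^0.5

3.2919 m^3/s


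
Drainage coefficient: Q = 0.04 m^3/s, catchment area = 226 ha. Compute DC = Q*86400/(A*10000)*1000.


DC = Q * 86400 / (A * 10000) * 1000
DC = 0.04 * 86400 / (226 * 10000) * 1000
DC = 3456000.0000 / 2260000

1.5292 mm/day


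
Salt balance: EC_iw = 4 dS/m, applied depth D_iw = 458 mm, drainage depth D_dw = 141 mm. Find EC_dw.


EC_dw = EC_iw * D_iw / D_dw
EC_dw = 4 * 458 / 141
EC_dw = 1832 / 141

12.9929 dS/m


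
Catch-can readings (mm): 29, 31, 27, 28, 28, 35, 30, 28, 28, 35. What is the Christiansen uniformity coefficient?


mean = 29.900000 mm
MAD = 2.280000 mm
CU = (1 - 2.280000/29.900000)*100

92.3746 %


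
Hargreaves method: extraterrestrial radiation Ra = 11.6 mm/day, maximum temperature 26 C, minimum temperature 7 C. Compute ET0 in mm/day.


Tmean = (Tmax + Tmin)/2 = (26 + 7)/2 = 16.5
ET0 = 0.0023 * 11.6 * (16.5 + 17.8) * sqrt(26 - 7)
ET0 = 0.0023 * 11.6 * 34.3 * 4.358899

3.9889 mm/day


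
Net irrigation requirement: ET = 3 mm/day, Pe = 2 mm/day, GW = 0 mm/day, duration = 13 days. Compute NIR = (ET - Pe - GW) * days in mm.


Daily deficit = ET - Pe - GW = 3 - 2 - 0 = 1 mm/day
NIR = 1 * 13 = 13 mm

13.0000 mm


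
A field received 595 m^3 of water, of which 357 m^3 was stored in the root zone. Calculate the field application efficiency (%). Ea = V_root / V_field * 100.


Ea = V_root / V_field * 100 = 357 / 595 * 100 = 60.0000%

60.0000 %


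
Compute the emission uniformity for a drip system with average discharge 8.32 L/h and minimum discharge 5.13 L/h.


EU = (q_min/q_avg)*100 = (5.13/8.32)*100 = 61.6587%

61.6587 %


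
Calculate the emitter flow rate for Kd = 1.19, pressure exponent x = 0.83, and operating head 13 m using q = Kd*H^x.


q = Kd * H^x = 1.19 * 13^0.83 = 1.19 * 8.405683

10.0028 L/h


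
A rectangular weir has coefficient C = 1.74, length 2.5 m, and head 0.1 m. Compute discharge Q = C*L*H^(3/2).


Q = C * L * H^(3/2) = 1.74 * 2.5 * 0.1^1.5 = 1.74 * 2.5 * 0.031623

0.1376 m^3/s


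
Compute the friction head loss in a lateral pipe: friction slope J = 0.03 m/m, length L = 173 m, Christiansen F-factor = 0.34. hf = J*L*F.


hf = J * L * F = 0.03 * 173 * 0.34 = 1.7646 m

1.7646 m


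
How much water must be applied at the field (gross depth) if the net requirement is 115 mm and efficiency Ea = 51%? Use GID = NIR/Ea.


Ea = 51% = 0.51
GID = NIR / Ea = 115 / 0.51 = 225.4902 mm

225.4902 mm


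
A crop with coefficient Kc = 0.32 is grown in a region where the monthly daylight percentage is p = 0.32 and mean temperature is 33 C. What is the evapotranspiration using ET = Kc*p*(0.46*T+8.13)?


ET = Kc * p * (0.46*T + 8.13)
ET = 0.32 * 0.32 * (0.46*33 + 8.13)
ET = 0.32 * 0.32 * 23.3100

2.3869 mm/day


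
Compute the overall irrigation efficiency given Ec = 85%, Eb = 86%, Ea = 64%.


Ec = 0.85, Eb = 0.86, Ea = 0.64
E = 0.85 * 0.86 * 0.64 * 100 = 46.7840%

46.7840 %


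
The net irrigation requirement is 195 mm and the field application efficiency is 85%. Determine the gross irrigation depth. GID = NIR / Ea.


Ea = 85% = 0.85
GID = NIR / Ea = 195 / 0.85 = 229.4118 mm

229.4118 mm


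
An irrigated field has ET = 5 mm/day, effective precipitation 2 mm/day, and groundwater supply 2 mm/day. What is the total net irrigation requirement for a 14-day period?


Daily deficit = ET - Pe - GW = 5 - 2 - 2 = 1 mm/day
NIR = 1 * 14 = 14 mm

14.0000 mm


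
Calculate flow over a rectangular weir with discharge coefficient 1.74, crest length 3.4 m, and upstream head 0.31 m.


Q = C * L * H^(3/2) = 1.74 * 3.4 * 0.31^1.5 = 1.74 * 3.4 * 0.172601

1.0211 m^3/s


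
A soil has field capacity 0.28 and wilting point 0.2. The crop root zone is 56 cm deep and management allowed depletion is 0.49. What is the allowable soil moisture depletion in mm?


SMD = (FC - PWP) * d * MAD * 10
SMD = (0.28 - 0.2) * 56 * 0.49 * 10
SMD = 0.0800 * 56 * 0.49 * 10

21.9520 mm


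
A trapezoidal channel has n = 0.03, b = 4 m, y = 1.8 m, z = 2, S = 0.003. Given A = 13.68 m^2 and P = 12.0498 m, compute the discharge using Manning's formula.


R = A/P = 13.68/12.0498 = 1.135289
Q = (1/0.03) * 13.68 * 1.135289^(2/3) * 0.003^0.5

27.1809 m^3/s


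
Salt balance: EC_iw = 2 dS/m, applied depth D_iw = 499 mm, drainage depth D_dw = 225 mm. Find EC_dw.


EC_dw = EC_iw * D_iw / D_dw
EC_dw = 2 * 499 / 225
EC_dw = 998 / 225

4.4356 dS/m


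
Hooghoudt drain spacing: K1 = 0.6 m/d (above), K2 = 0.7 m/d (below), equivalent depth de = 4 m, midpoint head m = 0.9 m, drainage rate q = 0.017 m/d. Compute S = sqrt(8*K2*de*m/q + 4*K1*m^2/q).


S^2 = 8*K2*de*m/q + 4*K1*m^2/q
S^2 = 8*0.7*4*0.9/0.017 + 4*0.6*0.9^2/0.017
S = sqrt(1300.2353)

36.0588 m


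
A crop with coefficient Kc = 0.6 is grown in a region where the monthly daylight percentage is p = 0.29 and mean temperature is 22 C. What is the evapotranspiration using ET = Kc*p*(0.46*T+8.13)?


ET = Kc * p * (0.46*T + 8.13)
ET = 0.6 * 0.29 * (0.46*22 + 8.13)
ET = 0.6 * 0.29 * 18.2500

3.1755 mm/day


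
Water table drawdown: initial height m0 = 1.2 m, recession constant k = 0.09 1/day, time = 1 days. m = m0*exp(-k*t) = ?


m = m0 * exp(-k*t)
m = 1.2 * exp(-0.09 * 1)
m = 1.2 * exp(-0.0900)

1.0967 m


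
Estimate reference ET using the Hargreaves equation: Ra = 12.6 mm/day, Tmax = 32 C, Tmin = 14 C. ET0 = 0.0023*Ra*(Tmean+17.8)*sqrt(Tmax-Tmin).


Tmean = (Tmax + Tmin)/2 = (32 + 14)/2 = 23.0
ET0 = 0.0023 * 12.6 * (23.0 + 17.8) * sqrt(32 - 14)
ET0 = 0.0023 * 12.6 * 40.8 * 4.242641

5.0164 mm/day


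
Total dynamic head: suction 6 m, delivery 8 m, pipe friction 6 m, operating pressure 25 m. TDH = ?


TDH = Hs + Hd + hf + Hp = 6 + 8 + 6 + 25 = 45

45 m


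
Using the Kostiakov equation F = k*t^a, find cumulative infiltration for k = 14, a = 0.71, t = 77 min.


F = k * t^a = 14 * 77^0.71
F = 14 * 21.847835

305.8697 mm


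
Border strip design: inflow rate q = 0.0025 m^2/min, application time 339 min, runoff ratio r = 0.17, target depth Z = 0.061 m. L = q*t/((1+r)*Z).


L = q*t/((1+r)*Z)
L = 0.0025*339/((1+0.17)*0.061)
L = 0.8475/0.07137

11.8747 m


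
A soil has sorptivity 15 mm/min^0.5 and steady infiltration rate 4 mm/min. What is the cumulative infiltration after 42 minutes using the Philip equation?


F = S*sqrt(t) + A*t
F = 15*sqrt(42) + 4*42
F = 15*6.480741 + 168

265.2111 mm


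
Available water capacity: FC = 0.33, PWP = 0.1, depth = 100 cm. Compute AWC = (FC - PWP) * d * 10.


AWC = (FC - PWP) * d * 10
AWC = (0.33 - 0.1) * 100 * 10
AWC = 0.2300 * 100 * 10

230.0000 mm


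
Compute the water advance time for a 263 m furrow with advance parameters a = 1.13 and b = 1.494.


t = (L/a)^(1/b)
t = (263/1.13)^(1/1.494)
t = 232.743363^(1/1.494)

38.3933 min


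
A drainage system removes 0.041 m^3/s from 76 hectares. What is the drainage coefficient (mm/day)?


DC = Q * 86400 / (A * 10000) * 1000
DC = 0.041 * 86400 / (76 * 10000) * 1000
DC = 3542400.0000 / 760000

4.6611 mm/day


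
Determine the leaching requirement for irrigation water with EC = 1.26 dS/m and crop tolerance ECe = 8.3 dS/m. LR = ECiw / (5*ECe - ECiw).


LR = ECiw / (5*ECe - ECiw)
LR = 1.26 / (5*8.3 - 1.26)
LR = 1.26 / 40.2400

0.0313


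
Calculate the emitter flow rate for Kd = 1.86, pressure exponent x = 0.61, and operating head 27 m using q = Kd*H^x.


q = Kd * H^x = 1.86 * 27^0.61 = 1.86 * 7.466755

13.8882 L/h


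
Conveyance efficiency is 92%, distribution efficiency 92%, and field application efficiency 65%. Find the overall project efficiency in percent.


Ec = 0.92, Eb = 0.92, Ea = 0.65
E = 0.92 * 0.92 * 0.65 * 100 = 55.0160%

55.0160 %


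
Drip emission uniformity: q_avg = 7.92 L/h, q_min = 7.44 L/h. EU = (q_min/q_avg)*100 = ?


EU = (q_min/q_avg)*100 = (7.44/7.92)*100 = 93.9394%

93.9394 %


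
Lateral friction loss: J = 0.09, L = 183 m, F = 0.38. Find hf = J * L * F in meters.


hf = J * L * F = 0.09 * 183 * 0.38 = 6.2586 m

6.2586 m


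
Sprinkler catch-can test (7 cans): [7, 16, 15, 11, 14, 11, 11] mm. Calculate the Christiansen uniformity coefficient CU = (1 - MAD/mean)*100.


mean = 12.142857 mm
MAD = 2.448980 mm
CU = (1 - 2.448980/12.142857)*100

79.8319 %


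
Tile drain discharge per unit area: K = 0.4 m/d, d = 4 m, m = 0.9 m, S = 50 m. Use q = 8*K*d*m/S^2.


q = 8*K*d*m/S^2
q = 8*0.4*4*0.9/50^2
q = 11.5200 / 2500

0.0046 m/d


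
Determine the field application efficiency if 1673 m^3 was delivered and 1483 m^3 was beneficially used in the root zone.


Ea = V_root / V_field * 100 = 1483 / 1673 * 100 = 88.6432%

88.6432 %


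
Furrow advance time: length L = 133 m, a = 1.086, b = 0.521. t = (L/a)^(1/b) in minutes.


t = (L/a)^(1/b)
t = (133/1.086)^(1/0.521)
t = 122.467772^(1/0.521)

10179.3353 min


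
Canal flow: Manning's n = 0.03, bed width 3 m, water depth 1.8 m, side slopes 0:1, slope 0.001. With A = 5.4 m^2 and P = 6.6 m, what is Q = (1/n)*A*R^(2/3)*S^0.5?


R = A/P = 5.4/6.6 = 0.818182
Q = (1/0.03) * 5.4 * 0.818182^(2/3) * 0.001^0.5

4.9793 m^3/s


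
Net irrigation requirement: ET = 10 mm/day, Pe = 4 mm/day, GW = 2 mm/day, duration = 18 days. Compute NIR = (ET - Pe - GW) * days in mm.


Daily deficit = ET - Pe - GW = 10 - 4 - 2 = 4 mm/day
NIR = 4 * 18 = 72 mm

72.0000 mm


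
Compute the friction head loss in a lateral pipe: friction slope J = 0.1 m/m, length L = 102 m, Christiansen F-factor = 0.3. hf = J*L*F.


hf = J * L * F = 0.1 * 102 * 0.3 = 3.0600 m

3.0600 m


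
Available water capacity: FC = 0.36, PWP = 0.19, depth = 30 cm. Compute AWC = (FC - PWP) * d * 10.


AWC = (FC - PWP) * d * 10
AWC = (0.36 - 0.19) * 30 * 10
AWC = 0.1700 * 30 * 10

51.0000 mm


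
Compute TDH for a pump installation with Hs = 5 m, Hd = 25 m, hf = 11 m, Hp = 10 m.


TDH = Hs + Hd + hf + Hp = 5 + 25 + 11 + 10 = 51

51 m


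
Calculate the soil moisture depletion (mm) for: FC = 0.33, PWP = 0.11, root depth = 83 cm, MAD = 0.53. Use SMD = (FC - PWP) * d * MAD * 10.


SMD = (FC - PWP) * d * MAD * 10
SMD = (0.33 - 0.11) * 83 * 0.53 * 10
SMD = 0.2200 * 83 * 0.53 * 10

96.7780 mm


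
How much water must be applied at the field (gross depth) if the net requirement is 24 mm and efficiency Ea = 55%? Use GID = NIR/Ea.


Ea = 55% = 0.55
GID = NIR / Ea = 24 / 0.55 = 43.6364 mm

43.6364 mm


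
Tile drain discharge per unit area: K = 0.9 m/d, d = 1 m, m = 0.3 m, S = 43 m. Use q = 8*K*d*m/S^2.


q = 8*K*d*m/S^2
q = 8*0.9*1*0.3/43^2
q = 2.1600 / 1849

0.0012 m/d


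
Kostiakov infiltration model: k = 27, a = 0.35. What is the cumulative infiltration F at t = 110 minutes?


F = k * t^a = 27 * 110^0.35
F = 27 * 5.181881

139.9108 mm


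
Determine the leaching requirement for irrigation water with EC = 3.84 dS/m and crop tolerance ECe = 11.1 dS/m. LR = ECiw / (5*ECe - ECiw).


LR = ECiw / (5*ECe - ECiw)
LR = 3.84 / (5*11.1 - 3.84)
LR = 3.84 / 51.6600

0.0743


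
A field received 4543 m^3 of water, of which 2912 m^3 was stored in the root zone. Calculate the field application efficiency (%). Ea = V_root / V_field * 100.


Ea = V_root / V_field * 100 = 2912 / 4543 * 100 = 64.0986%

64.0986 %


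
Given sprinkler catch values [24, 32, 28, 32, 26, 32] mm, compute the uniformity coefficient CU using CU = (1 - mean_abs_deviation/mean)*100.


mean = 29.000000 mm
MAD = 3.000000 mm
CU = (1 - 3.000000/29.000000)*100

89.6552 %


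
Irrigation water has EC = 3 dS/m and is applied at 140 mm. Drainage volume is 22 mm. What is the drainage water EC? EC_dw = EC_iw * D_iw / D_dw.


EC_dw = EC_iw * D_iw / D_dw
EC_dw = 3 * 140 / 22
EC_dw = 420 / 22

19.0909 dS/m


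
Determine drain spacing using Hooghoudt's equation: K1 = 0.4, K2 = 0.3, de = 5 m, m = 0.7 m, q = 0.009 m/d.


S^2 = 8*K2*de*m/q + 4*K1*m^2/q
S^2 = 8*0.3*5*0.7/0.009 + 4*0.4*0.7^2/0.009
S = sqrt(1020.4444)

31.9444 m


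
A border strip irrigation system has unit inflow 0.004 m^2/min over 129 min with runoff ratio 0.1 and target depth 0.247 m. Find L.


L = q*t/((1+r)*Z)
L = 0.004*129/((1+0.1)*0.247)
L = 0.516/0.2717

1.8992 m


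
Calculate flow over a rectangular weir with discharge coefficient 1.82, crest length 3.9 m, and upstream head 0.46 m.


Q = C * L * H^(3/2) = 1.82 * 3.9 * 0.46^1.5 = 1.82 * 3.9 * 0.311987

2.2145 m^3/s


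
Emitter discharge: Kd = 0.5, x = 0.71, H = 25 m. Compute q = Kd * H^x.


q = Kd * H^x = 0.5 * 25^0.71 = 0.5 * 9.829635

4.9148 L/h


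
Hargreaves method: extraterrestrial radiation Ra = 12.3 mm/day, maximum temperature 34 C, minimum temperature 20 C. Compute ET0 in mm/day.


Tmean = (Tmax + Tmin)/2 = (34 + 20)/2 = 27.0
ET0 = 0.0023 * 12.3 * (27.0 + 17.8) * sqrt(34 - 20)
ET0 = 0.0023 * 12.3 * 44.8 * 3.741657

4.7421 mm/day


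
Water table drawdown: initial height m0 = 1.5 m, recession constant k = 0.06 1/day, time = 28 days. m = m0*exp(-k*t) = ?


m = m0 * exp(-k*t)
m = 1.5 * exp(-0.06 * 28)
m = 1.5 * exp(-1.6800)

0.2796 m


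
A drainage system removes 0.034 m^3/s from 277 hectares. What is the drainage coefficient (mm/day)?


DC = Q * 86400 / (A * 10000) * 1000
DC = 0.034 * 86400 / (277 * 10000) * 1000
DC = 2937600.0000 / 2770000

1.0605 mm/day


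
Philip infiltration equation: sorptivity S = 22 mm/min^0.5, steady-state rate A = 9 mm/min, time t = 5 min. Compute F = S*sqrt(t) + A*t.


F = S*sqrt(t) + A*t
F = 22*sqrt(5) + 9*5
F = 22*2.236068 + 45

94.1935 mm


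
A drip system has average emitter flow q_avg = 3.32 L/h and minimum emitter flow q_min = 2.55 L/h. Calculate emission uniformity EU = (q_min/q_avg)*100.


EU = (q_min/q_avg)*100 = (2.55/3.32)*100 = 76.8072%

76.8072 %


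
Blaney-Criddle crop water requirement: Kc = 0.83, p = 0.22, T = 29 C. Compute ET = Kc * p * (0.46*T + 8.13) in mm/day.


ET = Kc * p * (0.46*T + 8.13)
ET = 0.83 * 0.22 * (0.46*29 + 8.13)
ET = 0.83 * 0.22 * 21.4700

3.9204 mm/day


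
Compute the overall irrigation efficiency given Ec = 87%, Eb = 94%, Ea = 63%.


Ec = 0.87, Eb = 0.94, Ea = 0.63
E = 0.87 * 0.94 * 0.63 * 100 = 51.5214%

51.5214 %


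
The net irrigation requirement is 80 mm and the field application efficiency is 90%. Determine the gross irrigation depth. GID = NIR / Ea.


Ea = 90% = 0.9
GID = NIR / Ea = 80 / 0.9 = 88.8889 mm

88.8889 mm


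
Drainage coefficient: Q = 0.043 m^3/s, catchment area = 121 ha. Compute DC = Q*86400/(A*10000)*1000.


DC = Q * 86400 / (A * 10000) * 1000
DC = 0.043 * 86400 / (121 * 10000) * 1000
DC = 3715200.0000 / 1210000

3.0704 mm/day


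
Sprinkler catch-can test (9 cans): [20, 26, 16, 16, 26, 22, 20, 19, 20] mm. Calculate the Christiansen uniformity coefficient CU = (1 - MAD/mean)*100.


mean = 20.555556 mm
MAD = 2.740741 mm
CU = (1 - 2.740741/20.555556)*100

86.6667 %


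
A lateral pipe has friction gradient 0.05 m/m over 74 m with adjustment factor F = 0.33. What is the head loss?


hf = J * L * F = 0.05 * 74 * 0.33 = 1.2210 m

1.2210 m


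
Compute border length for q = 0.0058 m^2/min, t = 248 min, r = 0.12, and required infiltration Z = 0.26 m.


L = q*t/((1+r)*Z)
L = 0.0058*248/((1+0.12)*0.26)
L = 1.4384/0.2912

4.9396 m


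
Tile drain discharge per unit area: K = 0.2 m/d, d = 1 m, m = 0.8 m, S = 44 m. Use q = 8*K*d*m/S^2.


q = 8*K*d*m/S^2
q = 8*0.2*1*0.8/44^2
q = 1.2800 / 1936

6.6116e-04 m/d


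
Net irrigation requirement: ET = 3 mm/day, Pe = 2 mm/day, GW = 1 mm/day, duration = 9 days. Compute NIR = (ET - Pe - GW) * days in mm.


Daily deficit = ET - Pe - GW = 3 - 2 - 1 = 0 mm/day
NIR = 0 * 9 = 0 mm

0 mm


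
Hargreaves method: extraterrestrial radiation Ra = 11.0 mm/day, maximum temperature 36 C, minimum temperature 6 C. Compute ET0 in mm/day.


Tmean = (Tmax + Tmin)/2 = (36 + 6)/2 = 21.0
ET0 = 0.0023 * 11.0 * (21.0 + 17.8) * sqrt(36 - 6)
ET0 = 0.0023 * 11.0 * 38.8 * 5.477226

5.3767 mm/day


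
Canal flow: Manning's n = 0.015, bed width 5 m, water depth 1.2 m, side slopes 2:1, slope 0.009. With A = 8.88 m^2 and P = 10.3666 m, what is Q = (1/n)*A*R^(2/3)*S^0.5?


R = A/P = 8.88/10.3666 = 0.856597
Q = (1/0.015) * 8.88 * 0.856597^(2/3) * 0.009^0.5

50.6556 m^3/s


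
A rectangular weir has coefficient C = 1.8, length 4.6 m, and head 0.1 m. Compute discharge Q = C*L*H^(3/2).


Q = C * L * H^(3/2) = 1.8 * 4.6 * 0.1^1.5 = 1.8 * 4.6 * 0.031623

0.2618 m^3/s


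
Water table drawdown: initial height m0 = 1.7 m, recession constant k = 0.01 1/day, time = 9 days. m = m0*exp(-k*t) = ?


m = m0 * exp(-k*t)
m = 1.7 * exp(-0.01 * 9)
m = 1.7 * exp(-0.0900)

1.5537 m


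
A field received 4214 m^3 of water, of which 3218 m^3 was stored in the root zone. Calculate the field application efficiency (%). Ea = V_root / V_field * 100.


Ea = V_root / V_field * 100 = 3218 / 4214 * 100 = 76.3645%

76.3645 %


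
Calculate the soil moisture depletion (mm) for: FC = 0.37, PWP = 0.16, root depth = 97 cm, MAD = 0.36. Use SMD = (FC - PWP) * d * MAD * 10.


SMD = (FC - PWP) * d * MAD * 10
SMD = (0.37 - 0.16) * 97 * 0.36 * 10
SMD = 0.2100 * 97 * 0.36 * 10

73.3320 mm


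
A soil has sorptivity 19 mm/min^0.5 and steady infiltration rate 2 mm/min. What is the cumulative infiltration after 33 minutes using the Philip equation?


F = S*sqrt(t) + A*t
F = 19*sqrt(33) + 2*33
F = 19*5.744563 + 66

175.1467 mm


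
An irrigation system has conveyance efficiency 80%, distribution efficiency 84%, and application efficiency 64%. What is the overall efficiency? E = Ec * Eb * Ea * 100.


Ec = 0.8, Eb = 0.84, Ea = 0.64
E = 0.8 * 0.84 * 0.64 * 100 = 43.0080%

43.0080 %


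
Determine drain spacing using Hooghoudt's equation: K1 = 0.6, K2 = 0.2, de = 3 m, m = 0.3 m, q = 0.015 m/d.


S^2 = 8*K2*de*m/q + 4*K1*m^2/q
S^2 = 8*0.2*3*0.3/0.015 + 4*0.6*0.3^2/0.015
S = sqrt(110.4000)

10.5071 m


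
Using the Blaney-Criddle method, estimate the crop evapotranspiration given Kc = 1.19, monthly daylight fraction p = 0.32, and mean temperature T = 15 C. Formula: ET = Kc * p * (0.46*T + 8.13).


ET = Kc * p * (0.46*T + 8.13)
ET = 1.19 * 0.32 * (0.46*15 + 8.13)
ET = 1.19 * 0.32 * 15.0300

5.7234 mm/day


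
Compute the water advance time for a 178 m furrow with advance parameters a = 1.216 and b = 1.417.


t = (L/a)^(1/b)
t = (178/1.216)^(1/1.417)
t = 146.381579^(1/1.417)

33.7457 min


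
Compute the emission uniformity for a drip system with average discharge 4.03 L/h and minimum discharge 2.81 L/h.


EU = (q_min/q_avg)*100 = (2.81/4.03)*100 = 69.7270%

69.7270 %


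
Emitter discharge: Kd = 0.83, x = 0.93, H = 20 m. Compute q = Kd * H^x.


q = Kd * H^x = 0.83 * 20^0.93 = 0.83 * 16.216529

13.4597 L/h


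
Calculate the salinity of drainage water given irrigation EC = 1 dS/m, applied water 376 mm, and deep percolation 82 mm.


EC_dw = EC_iw * D_iw / D_dw
EC_dw = 1 * 376 / 82
EC_dw = 376 / 82

4.5854 dS/m


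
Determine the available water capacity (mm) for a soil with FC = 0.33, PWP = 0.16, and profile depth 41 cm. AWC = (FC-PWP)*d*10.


AWC = (FC - PWP) * d * 10
AWC = (0.33 - 0.16) * 41 * 10
AWC = 0.1700 * 41 * 10

69.7000 mm


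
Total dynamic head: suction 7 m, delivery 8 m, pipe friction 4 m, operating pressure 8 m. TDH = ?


TDH = Hs + Hd + hf + Hp = 7 + 8 + 4 + 8 = 27

27 m


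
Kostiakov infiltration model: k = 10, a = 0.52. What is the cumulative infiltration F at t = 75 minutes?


F = k * t^a = 10 * 75^0.52
F = 10 * 9.441301

94.4130 mm


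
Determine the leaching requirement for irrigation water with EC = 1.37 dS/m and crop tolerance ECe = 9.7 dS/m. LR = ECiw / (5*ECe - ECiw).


LR = ECiw / (5*ECe - ECiw)
LR = 1.37 / (5*9.7 - 1.37)
LR = 1.37 / 47.1300

0.0291


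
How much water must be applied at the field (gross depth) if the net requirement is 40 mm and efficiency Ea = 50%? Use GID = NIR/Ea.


Ea = 50% = 0.5
GID = NIR / Ea = 40 / 0.5 = 80.0000 mm

80.0000 mm


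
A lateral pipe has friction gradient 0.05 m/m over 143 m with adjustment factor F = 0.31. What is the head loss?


hf = J * L * F = 0.05 * 143 * 0.31 = 2.2165 m

2.2165 m


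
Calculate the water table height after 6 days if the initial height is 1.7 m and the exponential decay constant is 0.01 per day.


m = m0 * exp(-k*t)
m = 1.7 * exp(-0.01 * 6)
m = 1.7 * exp(-0.0600)

1.6010 m


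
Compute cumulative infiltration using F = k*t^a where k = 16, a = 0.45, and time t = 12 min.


F = k * t^a = 16 * 12^0.45
F = 16 * 3.059367

48.9499 mm


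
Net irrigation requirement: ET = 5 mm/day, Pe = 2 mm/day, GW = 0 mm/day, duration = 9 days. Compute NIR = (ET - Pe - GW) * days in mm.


Daily deficit = ET - Pe - GW = 5 - 2 - 0 = 3 mm/day
NIR = 3 * 9 = 27 mm

27.0000 mm


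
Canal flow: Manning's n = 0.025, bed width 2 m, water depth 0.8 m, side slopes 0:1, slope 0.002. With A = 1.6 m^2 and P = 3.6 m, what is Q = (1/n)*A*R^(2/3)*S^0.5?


R = A/P = 1.6/3.6 = 0.444444
Q = (1/0.025) * 1.6 * 0.444444^(2/3) * 0.002^0.5

1.6669 m^3/s


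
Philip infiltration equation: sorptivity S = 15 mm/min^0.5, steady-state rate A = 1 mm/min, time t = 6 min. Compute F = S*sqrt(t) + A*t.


F = S*sqrt(t) + A*t
F = 15*sqrt(6) + 1*6
F = 15*2.449490 + 6

42.7424 mm


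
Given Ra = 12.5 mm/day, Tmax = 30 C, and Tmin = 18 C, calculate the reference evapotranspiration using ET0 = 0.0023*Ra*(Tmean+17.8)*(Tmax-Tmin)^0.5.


Tmean = (Tmax + Tmin)/2 = (30 + 18)/2 = 24.0
ET0 = 0.0023 * 12.5 * (24.0 + 17.8) * sqrt(30 - 18)
ET0 = 0.0023 * 12.5 * 41.8 * 3.464102

4.1630 mm/day


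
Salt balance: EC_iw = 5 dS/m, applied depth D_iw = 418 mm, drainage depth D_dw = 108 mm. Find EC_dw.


EC_dw = EC_iw * D_iw / D_dw
EC_dw = 5 * 418 / 108
EC_dw = 2090 / 108

19.3519 dS/m


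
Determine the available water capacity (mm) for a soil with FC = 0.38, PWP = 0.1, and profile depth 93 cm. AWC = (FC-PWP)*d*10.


AWC = (FC - PWP) * d * 10
AWC = (0.38 - 0.1) * 93 * 10
AWC = 0.2800 * 93 * 10

260.4000 mm


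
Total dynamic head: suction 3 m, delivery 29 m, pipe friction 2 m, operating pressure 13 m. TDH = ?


TDH = Hs + Hd + hf + Hp = 3 + 29 + 2 + 13 = 47

47 m


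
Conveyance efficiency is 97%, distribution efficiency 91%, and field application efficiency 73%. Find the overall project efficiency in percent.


Ec = 0.97, Eb = 0.91, Ea = 0.73
E = 0.97 * 0.91 * 0.73 * 100 = 64.4371%

64.4371 %


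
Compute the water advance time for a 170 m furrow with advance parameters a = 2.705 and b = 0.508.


t = (L/a)^(1/b)
t = (170/2.705)^(1/0.508)
t = 62.846580^(1/0.508)

3466.7658 min


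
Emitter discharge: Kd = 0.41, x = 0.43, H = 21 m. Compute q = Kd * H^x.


q = Kd * H^x = 0.41 * 21^0.43 = 0.41 * 3.703005

1.5182 L/h


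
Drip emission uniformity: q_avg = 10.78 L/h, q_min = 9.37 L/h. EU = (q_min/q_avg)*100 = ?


EU = (q_min/q_avg)*100 = (9.37/10.78)*100 = 86.9202%

86.9202 %


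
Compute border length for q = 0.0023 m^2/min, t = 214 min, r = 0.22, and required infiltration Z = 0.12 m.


L = q*t/((1+r)*Z)
L = 0.0023*214/((1+0.22)*0.12)
L = 0.4922/0.1464

3.3620 m


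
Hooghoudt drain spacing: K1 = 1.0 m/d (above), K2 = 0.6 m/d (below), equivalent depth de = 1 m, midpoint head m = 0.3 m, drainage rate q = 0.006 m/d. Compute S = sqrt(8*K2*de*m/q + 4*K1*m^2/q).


S^2 = 8*K2*de*m/q + 4*K1*m^2/q
S^2 = 8*0.6*1*0.3/0.006 + 4*1.0*0.3^2/0.006
S = sqrt(300.0000)

17.3205 m


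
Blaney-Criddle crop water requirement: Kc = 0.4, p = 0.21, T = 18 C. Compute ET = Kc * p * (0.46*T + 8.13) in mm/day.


ET = Kc * p * (0.46*T + 8.13)
ET = 0.4 * 0.21 * (0.46*18 + 8.13)
ET = 0.4 * 0.21 * 16.4100

1.3784 mm/day


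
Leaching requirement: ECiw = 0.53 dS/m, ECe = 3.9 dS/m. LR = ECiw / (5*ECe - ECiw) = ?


LR = ECiw / (5*ECe - ECiw)
LR = 0.53 / (5*3.9 - 0.53)
LR = 0.53 / 18.9700

0.0279


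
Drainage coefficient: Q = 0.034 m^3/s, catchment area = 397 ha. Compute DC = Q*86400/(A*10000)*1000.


DC = Q * 86400 / (A * 10000) * 1000
DC = 0.034 * 86400 / (397 * 10000) * 1000
DC = 2937600.0000 / 3970000

0.7399 mm/day


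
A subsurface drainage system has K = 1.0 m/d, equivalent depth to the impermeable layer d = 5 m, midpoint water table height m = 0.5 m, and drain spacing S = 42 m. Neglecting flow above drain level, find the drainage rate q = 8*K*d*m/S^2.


q = 8*K*d*m/S^2
q = 8*1.0*5*0.5/42^2
q = 20.0000 / 1764

0.0113 m/d


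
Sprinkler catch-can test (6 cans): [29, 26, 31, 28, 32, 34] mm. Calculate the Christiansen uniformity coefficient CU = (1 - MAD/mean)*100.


mean = 30.000000 mm
MAD = 2.333333 mm
CU = (1 - 2.333333/30.000000)*100

92.2222 %


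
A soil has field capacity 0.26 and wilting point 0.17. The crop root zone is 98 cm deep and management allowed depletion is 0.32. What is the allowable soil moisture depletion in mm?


SMD = (FC - PWP) * d * MAD * 10
SMD = (0.26 - 0.17) * 98 * 0.32 * 10
SMD = 0.0900 * 98 * 0.32 * 10

28.2240 mm


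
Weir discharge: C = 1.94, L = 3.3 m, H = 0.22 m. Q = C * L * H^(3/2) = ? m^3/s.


Q = C * L * H^(3/2) = 1.94 * 3.3 * 0.22^1.5 = 1.94 * 3.3 * 0.103189

0.6606 m^3/s


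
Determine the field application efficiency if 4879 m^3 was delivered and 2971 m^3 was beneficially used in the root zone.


Ea = V_root / V_field * 100 = 2971 / 4879 * 100 = 60.8936%

60.8936 %


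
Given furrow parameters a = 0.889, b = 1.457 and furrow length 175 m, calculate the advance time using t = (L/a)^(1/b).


t = (L/a)^(1/b)
t = (175/0.889)^(1/1.457)
t = 196.850394^(1/1.457)

37.5458 min


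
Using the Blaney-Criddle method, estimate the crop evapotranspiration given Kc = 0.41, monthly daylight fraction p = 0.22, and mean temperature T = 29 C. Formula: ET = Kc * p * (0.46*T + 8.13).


ET = Kc * p * (0.46*T + 8.13)
ET = 0.41 * 0.22 * (0.46*29 + 8.13)
ET = 0.41 * 0.22 * 21.4700

1.9366 mm/day


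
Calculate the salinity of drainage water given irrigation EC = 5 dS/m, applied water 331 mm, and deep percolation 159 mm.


EC_dw = EC_iw * D_iw / D_dw
EC_dw = 5 * 331 / 159
EC_dw = 1655 / 159

10.4088 dS/m


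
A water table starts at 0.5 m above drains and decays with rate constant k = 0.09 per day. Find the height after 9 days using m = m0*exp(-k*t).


m = m0 * exp(-k*t)
m = 0.5 * exp(-0.09 * 9)
m = 0.5 * exp(-0.8100)

0.2224 m


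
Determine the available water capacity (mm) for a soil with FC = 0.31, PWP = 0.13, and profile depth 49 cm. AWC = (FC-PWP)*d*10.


AWC = (FC - PWP) * d * 10
AWC = (0.31 - 0.13) * 49 * 10
AWC = 0.1800 * 49 * 10

88.2000 mm


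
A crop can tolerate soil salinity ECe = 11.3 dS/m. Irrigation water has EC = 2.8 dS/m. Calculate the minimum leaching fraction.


LR = ECiw / (5*ECe - ECiw)
LR = 2.8 / (5*11.3 - 2.8)
LR = 2.8 / 53.7000

0.0521


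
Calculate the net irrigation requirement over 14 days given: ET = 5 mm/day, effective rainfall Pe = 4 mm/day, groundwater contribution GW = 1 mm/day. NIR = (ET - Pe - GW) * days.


Daily deficit = ET - Pe - GW = 5 - 4 - 1 = 0 mm/day
NIR = 0 * 14 = 0 mm

0 mm


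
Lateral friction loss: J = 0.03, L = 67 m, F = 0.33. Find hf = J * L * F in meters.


hf = J * L * F = 0.03 * 67 * 0.33 = 0.6633 m

0.6633 m


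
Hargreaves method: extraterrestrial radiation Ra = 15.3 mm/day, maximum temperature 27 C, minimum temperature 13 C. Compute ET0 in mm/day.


Tmean = (Tmax + Tmin)/2 = (27 + 13)/2 = 20.0
ET0 = 0.0023 * 15.3 * (20.0 + 17.8) * sqrt(27 - 13)
ET0 = 0.0023 * 15.3 * 37.8 * 3.741657

4.9771 mm/day


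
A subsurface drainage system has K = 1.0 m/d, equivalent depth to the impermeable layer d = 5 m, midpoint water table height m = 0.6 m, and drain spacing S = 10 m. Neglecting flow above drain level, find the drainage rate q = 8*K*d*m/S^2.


q = 8*K*d*m/S^2
q = 8*1.0*5*0.6/10^2
q = 24.0000 / 100

0.2400 m/d


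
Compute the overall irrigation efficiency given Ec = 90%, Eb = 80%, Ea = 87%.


Ec = 0.9, Eb = 0.8, Ea = 0.87
E = 0.9 * 0.8 * 0.87 * 100 = 62.6400%

62.6400 %


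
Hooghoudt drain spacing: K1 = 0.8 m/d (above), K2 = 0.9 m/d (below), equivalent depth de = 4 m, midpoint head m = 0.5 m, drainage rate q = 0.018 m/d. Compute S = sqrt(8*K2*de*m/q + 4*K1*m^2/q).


S^2 = 8*K2*de*m/q + 4*K1*m^2/q
S^2 = 8*0.9*4*0.5/0.018 + 4*0.8*0.5^2/0.018
S = sqrt(844.4444)

29.0593 m
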